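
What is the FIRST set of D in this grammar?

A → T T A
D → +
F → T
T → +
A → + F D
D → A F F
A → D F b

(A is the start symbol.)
{ '+' }

FIRST sets of the other non-terminals involved (by the same procedure, iterated to a fixed point):
  FIRST(A) = { '+' }

From D → +:
  - '+' is a terminal: add '+' and stop
From D → A F F:
  - A is a non-terminal: add FIRST(A) \ {ε} = { '+' }
    A is not nullable, so stop

Collecting: FIRST(D) = { '+' }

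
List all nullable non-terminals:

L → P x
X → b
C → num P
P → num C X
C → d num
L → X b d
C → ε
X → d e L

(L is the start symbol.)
{ 'C' }

ε-productions: C → ε
So C is immediately nullable.
No further non-terminal can be added: every production for the remaining non-terminals contains a terminal or a non-nullable non-terminal.
Nullable = { 'C' }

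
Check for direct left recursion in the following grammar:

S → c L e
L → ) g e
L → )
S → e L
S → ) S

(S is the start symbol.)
Direct left recursion occurs when N → N α for some non-terminal N (the right-hand side begins with the left-hand side itself).

S → c L e: starts with c
L → ) g e: starts with ')'
L → ): starts with ')'
S → e L: starts with e
S → ) S: starts with ')'

No direct left recursion found.

Answer: No direct left recursion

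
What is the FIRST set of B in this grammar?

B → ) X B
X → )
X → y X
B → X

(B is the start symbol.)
FIRST sets of the other non-terminals involved (by the same procedure, iterated to a fixed point):
  FIRST(X) = { ')', 'y' }

From B → ) X B:
  - ')' is a terminal: add ')' and stop
From B → X:
  - X is a non-terminal: add FIRST(X) \ {ε} = { ')', 'y' }
    X is not nullable, so stop

Collecting: FIRST(B) = { ')', 'y' }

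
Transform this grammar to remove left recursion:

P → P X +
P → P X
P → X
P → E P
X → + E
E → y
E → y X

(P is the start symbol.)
P is directly left-recursive. The standard transformation for
  A → A α₁ | ... | A α_m | β₁ | ... | β_n
is
  A  → β₁ A' | ... | β_n A'
  A' → α₁ A' | ... | α_m A' | ε

P → X becomes P → X P'
P → E P becomes P → E P P'
P → P X + becomes P' → X + P'
P → P X becomes P' → X P'
Add P' → ε

Productions for other non-terminals are unchanged:
  X → + E
  E → y
  E → y X

Resulting grammar:
P → X P'
P → E P P'
P' → X + P'
P' → X P'
P' → ε
X → + E
E → y
E → y X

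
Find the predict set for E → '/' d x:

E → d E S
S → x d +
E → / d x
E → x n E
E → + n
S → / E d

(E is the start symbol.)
PREDICT(E → '/' d x) = (FIRST(RHS) \ {ε}) ∪ (FOLLOW(E) if ε ∈ FIRST(RHS), i.e. RHS ⇒* ε)
FIRST('/' d x) = { '/' }
ε ∉ FIRST('/' d x), so FOLLOW(E) is not added.
PREDICT(E → '/' d x) = { '/' }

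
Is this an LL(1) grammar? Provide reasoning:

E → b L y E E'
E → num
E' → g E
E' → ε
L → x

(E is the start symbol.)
No. Predict set conflict for E': { 'g' }

Relevant sets:
  FOLLOW(E') = { $, 'g' }

For E:
  PREDICT(E → b L y E E') = { 'b' }
  PREDICT(E → num) = { 'num' }
For E':
  PREDICT(E' → g E) = { 'g' }
  PREDICT(E' → ε) = { $, 'g' }
L has a single production, so nothing to check there.

Conflict found: Predict set conflict for E': { 'g' }
The grammar is NOT LL(1).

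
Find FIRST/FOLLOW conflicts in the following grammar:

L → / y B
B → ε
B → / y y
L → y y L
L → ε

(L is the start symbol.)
No FIRST/FOLLOW conflicts.

A FIRST/FOLLOW conflict occurs when a non-terminal N has a nullable alternative N → β (β ⇒* ε) and another alternative N → α with FIRST(α) ∩ FOLLOW(N) ≠ ∅: on such a lookahead the parser cannot decide between expanding α and letting N vanish via β.

Nullable non-terminals: B, L.

B: nullable alternative(s) B → ε; FOLLOW(B) = { $ }
  B → ε: FIRST \ {ε} = { } — this is the only nullable alternative, skip
  B → / y y: FIRST \ {ε} = { '/' } — disjoint from FOLLOW(B)

L: nullable alternative(s) L → ε; FOLLOW(L) = { $ }
  L → / y B: FIRST \ {ε} = { '/' } — disjoint from FOLLOW(L)
  L → y y L: FIRST \ {ε} = { 'y' } — disjoint from FOLLOW(L)
  L → ε: FIRST \ {ε} = { } — this is the only nullable alternative, skip

No FIRST/FOLLOW conflicts found.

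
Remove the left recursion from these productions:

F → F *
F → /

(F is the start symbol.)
F is directly left-recursive. The standard transformation for
  A → A α₁ | ... | A α_m | β₁ | ... | β_n
is
  A  → β₁ A' | ... | β_n A'
  A' → α₁ A' | ... | α_m A' | ε

F → / becomes F → / F'
F → F * becomes F' → * F'
Add F' → ε

Resulting grammar:
F → / F'
F' → * F'
F' → ε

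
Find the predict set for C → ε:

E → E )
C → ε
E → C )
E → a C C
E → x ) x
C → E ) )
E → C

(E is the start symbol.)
PREDICT(C → ε) = (FIRST(RHS) \ {ε}) ∪ (FOLLOW(C) if ε ∈ FIRST(RHS), i.e. RHS ⇒* ε)
The right-hand side is ε (FIRST(ε) = { ε }), so the predict set is FOLLOW(C) = { $, ')', 'a', 'x' }
PREDICT(C → ε) = { $, ')', 'a', 'x' }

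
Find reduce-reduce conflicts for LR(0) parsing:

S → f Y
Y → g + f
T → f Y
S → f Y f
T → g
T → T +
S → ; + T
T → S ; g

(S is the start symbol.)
Augment with S' → S and build the canonical LR(0) collection (I0 = CLOSURE({[S' → . S]}), then GOTO on every symbol after a dot until no new states appear). It has 18 states:
  I0: { [S → . ; + T], [S → . f Y f], [S → . f Y], [S' → . S] }  — shift
  I1: { [S → ; . + T] }  — shift
  I2: { [S' → S .] }  — accept
  I3: { [S → f . Y f], [S → f . Y], [Y → . g + f] }  — shift
  I4: { [S → f Y . f], [S → f Y .] }  — shift, reduce
  I5: { [Y → g . + f] }  — shift
  I6: { [Y → g + . f] }  — shift
  I7: { [Y → g + f .] }  — reduce
  I8: { [S → f Y f .] }  — reduce
  I9: { [S → . ; + T], [S → . f Y f], [S → . f Y], [S → ; + . T], [T → . S ; g], [T → . T +], [T → . f Y], [T → . g] }  — shift
  I10: { [T → S . ; g] }  — shift
  I11: { [S → ; + T .], [T → T . +] }  — shift, reduce
  I12: { [S → f . Y f], [S → f . Y], [T → f . Y], [Y → . g + f] }  — shift
  I13: { [T → g .] }  — reduce
  I14: { [S → f Y . f], [S → f Y .], [T → f Y .] }  — shift, 2 reduces
  I15: { [T → T + .] }  — reduce
  I16: { [T → S ; . g] }  — shift
  I17: { [T → S ; g .] }  — reduce

I14 contains complete items [S → f Y .], [T → f Y .] — reduce-reduce conflict.

Answer: Yes — I14: [S → f Y .] vs [T → f Y .]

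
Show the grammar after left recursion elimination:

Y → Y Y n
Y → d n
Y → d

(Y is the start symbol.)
Y → d n Y'
Y → d Y'
Y' → Y n Y'
Y' → ε

Y is directly left-recursive. The standard transformation for
  A → A α₁ | ... | A α_m | β₁ | ... | β_n
is
  A  → β₁ A' | ... | β_n A'
  A' → α₁ A' | ... | α_m A' | ε

Y → d n becomes Y → d n Y'
Y → d becomes Y → d Y'
Y → Y Y n becomes Y' → Y n Y'
Add Y' → ε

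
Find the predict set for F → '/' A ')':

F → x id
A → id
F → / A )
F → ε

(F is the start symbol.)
PREDICT(F → '/' A ')') = (FIRST(RHS) \ {ε}) ∪ (FOLLOW(F) if ε ∈ FIRST(RHS), i.e. RHS ⇒* ε)
FIRST('/' A ')') = { '/' }
ε ∉ FIRST('/' A ')'), so FOLLOW(F) is not added.
PREDICT(F → '/' A ')') = { '/' }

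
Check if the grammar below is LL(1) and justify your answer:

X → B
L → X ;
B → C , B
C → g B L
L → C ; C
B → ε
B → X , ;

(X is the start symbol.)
Relevant sets:
  FIRST(X) = { ',', 'g', ε }
  FIRST(C) = { 'g' }
  FOLLOW(B) = { $, ',', ';', 'g' }

For L:
  PREDICT(L → X ';') = { ',', ';', 'g' }
  PREDICT(L → C ';' C) = { 'g' }
For B:
  PREDICT(B → C ',' B) = { 'g' }
  PREDICT(B → ε) = { $, ',', ';', 'g' }
  PREDICT(B → X ',' ';') = { ',', 'g' }
X, C have a single production, so nothing to check there.

Conflict found: Predict set conflict for L: { 'g' }
The grammar is NOT LL(1).

Answer: No. Predict set conflict for L: { 'g' }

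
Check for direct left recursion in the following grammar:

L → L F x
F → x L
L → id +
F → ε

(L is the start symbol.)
Direct left recursion occurs when N → N α for some non-terminal N (the right-hand side begins with the left-hand side itself).

L → L F x: LEFT RECURSIVE (starts with L)
F → x L: starts with x
L → id +: starts with id
F → ε: starts with ε

The grammar has direct left recursion on: L.

Answer: Yes, L is left-recursive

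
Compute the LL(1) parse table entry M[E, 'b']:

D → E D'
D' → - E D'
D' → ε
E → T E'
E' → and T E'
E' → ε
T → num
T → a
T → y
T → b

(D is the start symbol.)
To find M[E, 'b'], we find productions for E where 'b' is in the predict set (PREDICT(N → α) = (FIRST(α) \ {ε}) ∪ (FOLLOW(N) if α ⇒* ε)).

Relevant sets:
  FIRST(T) = { 'a', 'b', 'num', 'y' }

E → T E': PREDICT = { 'a', 'b', 'num', 'y' }
  'b' is in predict set, so this production goes in M[E, 'b']

M[E, 'b'] = E → T E'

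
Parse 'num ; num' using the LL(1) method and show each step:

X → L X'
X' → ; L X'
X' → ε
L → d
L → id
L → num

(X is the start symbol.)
LL(1) parsing maintains a stack (initially the start symbol over $) and the input. At each step: if the stack top is a terminal, match it against the current input token; if it is a non-terminal N, replace it with the RHS of M[N, lookahead] (the unique production whose predict set contains the lookahead).

Stack is shown with the top on the left.

Stack     Input        Action
-----------------------------
X $       num ; num $  output X → L X'
L X' $    num ; num $  output L → num
num X' $  num ; num $  match 'num'
X' $      ; num $      output X' → ; L X'
; L X' $  ; num $      match ';'
L X' $    num $        output L → num
num X' $  num $        match 'num'
X' $      $            output X' → ε
$         $            accept

The string is accepted.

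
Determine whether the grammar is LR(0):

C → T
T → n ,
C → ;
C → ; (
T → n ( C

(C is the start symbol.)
A grammar is LR(0) if no state in the canonical LR(0) collection has:
  - both a shift item (dot before a terminal) and a complete item (shift-reduce conflict), or
  - two or more complete items (reduce-reduce conflict; the accept item [C' → C .] counts as a complete item here).

Augment with C' → C and build the canonical LR(0) collection (I0 = CLOSURE({[C' → . C]}), then GOTO on every symbol after a dot until no new states appear). It has 9 states:
  I0: { [C → . ; (], [C → . ;], [C → . T], [C' → . C], [T → . n ( C], [T → . n ,] }  — shift
  I1: { [C → ; . (], [C → ; .] }  — shift, reduce
  I2: { [C' → C .] }  — accept
  I3: { [C → T .] }  — reduce
  I4: { [T → n . ( C], [T → n . ,] }  — shift
  I5: { [C → . ; (], [C → . ;], [C → . T], [T → . n ( C], [T → . n ,], [T → n ( . C] }  — shift
  I6: { [T → n , .] }  — reduce
  I7: { [T → n ( C .] }  — reduce
  I8: { [C → ; ( .] }  — reduce

Conflict in state I1:
  Shift-reduce conflict between [C → ; .] and [C → ; . (]
So the grammar is NOT LR(0).

Answer: No. Shift-reduce conflict between [C → ; .] and [C → ; . (]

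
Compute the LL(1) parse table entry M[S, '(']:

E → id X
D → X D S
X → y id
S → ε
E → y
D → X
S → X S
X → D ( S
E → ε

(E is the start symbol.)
S → ε

To find M[S, '('], we find productions for S where '(' is in the predict set (PREDICT(N → α) = (FIRST(α) \ {ε}) ∪ (FOLLOW(N) if α ⇒* ε)).

Relevant sets:
  FIRST(X) = { 'y' }
  FOLLOW(S) = { $, '(', 'y' }

S → ε: PREDICT = { $, '(', 'y' }
  '(' is in predict set, so this production goes in M[S, '(']
S → X S: PREDICT = { 'y' }

M[S, '('] = S → ε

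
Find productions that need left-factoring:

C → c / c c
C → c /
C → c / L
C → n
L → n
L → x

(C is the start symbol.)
Left-factoring is needed when two productions for the same non-terminal
share a common prefix on the right-hand side.

Productions for C:
  C → c / c c
  C → c /
  C → c / L
  C → n
Productions for L:
  L → n
  L → x

Found common prefix 'c /' in productions for C

Answer: Yes, C has productions with common prefix 'c /'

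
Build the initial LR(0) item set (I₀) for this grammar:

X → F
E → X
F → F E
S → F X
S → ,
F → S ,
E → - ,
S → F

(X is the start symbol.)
{ [F → . F E], [F → . S ,], [S → . ,], [S → . F X], [S → . F], [X → . F], [X' → . X] }

First, augment the grammar with X' → X
I₀ = CLOSURE({ [X' → . X] }):
  [X' → . X] has the dot before X: add [X → . F]
  [X → . F] has the dot before F: add [F → . F E], [F → . S ,]
  [F → . S ,] has the dot before S: add [S → . F X], [S → . ,], [S → . F]
No further items can be added.

I₀ = { [F → . F E], [F → . S ,], [S → . ,], [S → . F X], [S → . F], [X → . F], [X' → . X] }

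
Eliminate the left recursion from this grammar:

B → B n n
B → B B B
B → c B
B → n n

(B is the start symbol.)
B is directly left-recursive. The standard transformation for
  A → A α₁ | ... | A α_m | β₁ | ... | β_n
is
  A  → β₁ A' | ... | β_n A'
  A' → α₁ A' | ... | α_m A' | ε

B → c B becomes B → c B B'
B → n n becomes B → n n B'
B → B n n becomes B' → n n B'
B → B B B becomes B' → B B B'
Add B' → ε

Resulting grammar:
B → c B B'
B → n n B'
B' → n n B'
B' → B B B'
B' → ε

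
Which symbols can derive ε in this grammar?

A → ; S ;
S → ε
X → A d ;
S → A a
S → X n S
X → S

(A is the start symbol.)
{ 'S', 'X' }

ε-productions: S → ε
So S is immediately nullable.
X → S: every symbol on the right is nullable, so X is nullable too.
No further non-terminal can be added: every production for the remaining non-terminals contains a terminal or a non-nullable non-terminal.
Nullable = { 'S', 'X' }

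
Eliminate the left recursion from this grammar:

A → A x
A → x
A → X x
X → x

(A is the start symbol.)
A → x A'
A → X x A'
A' → x A'
A' → ε
X → x

A is directly left-recursive. The standard transformation for
  A → A α₁ | ... | A α_m | β₁ | ... | β_n
is
  A  → β₁ A' | ... | β_n A'
  A' → α₁ A' | ... | α_m A' | ε

A → x becomes A → x A'
A → X x becomes A → X x A'
A → A x becomes A' → x A'
Add A' → ε

Productions for other non-terminals are unchanged:
  X → x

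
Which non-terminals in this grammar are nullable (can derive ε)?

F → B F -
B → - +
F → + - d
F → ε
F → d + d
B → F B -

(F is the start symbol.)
A non-terminal is nullable if it can derive ε (the empty string): either it has an ε-production, or it has a production whose right-hand side consists entirely of nullable non-terminals.

ε-productions: F → ε
So F is immediately nullable.
No further non-terminal can be added: every production for the remaining non-terminals contains a terminal or a non-nullable non-terminal.
Nullable = { 'F' }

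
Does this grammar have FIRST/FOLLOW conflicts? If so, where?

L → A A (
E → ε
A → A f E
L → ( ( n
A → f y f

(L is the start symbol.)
No FIRST/FOLLOW conflicts.

A FIRST/FOLLOW conflict occurs when a non-terminal N has a nullable alternative N → β (β ⇒* ε) and another alternative N → α with FIRST(α) ∩ FOLLOW(N) ≠ ∅: on such a lookahead the parser cannot decide between expanding α and letting N vanish via β.

Nullable non-terminals: E.
E has a nullable alternative but only one production, so nothing to check.

A, L have no nullable alternative, so no FIRST/FOLLOW check is needed there.

No FIRST/FOLLOW conflicts found.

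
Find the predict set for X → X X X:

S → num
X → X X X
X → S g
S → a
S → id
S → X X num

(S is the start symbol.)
{ 'a', 'id', 'num' }

PREDICT(X → X X X) = (FIRST(RHS) \ {ε}) ∪ (FOLLOW(X) if ε ∈ FIRST(RHS), i.e. RHS ⇒* ε)
FIRST(X) = { 'a', 'id', 'num' }
FIRST(X X X) = { 'a', 'id', 'num' }
ε ∉ FIRST(X X X), so FOLLOW(X) is not added.
PREDICT(X → X X X) = { 'a', 'id', 'num' }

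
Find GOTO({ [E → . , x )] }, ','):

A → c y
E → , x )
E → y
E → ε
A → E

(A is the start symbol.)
{ [E → , . x )] }

GOTO(I, ',') = CLOSURE({ [A → αX.β] : [A → α.Xβ] ∈ I, X = ',' })

Items with dot before ',', with the dot advanced:
  [E → . , x )] → [E → , . x )]
Closure adds nothing (no advanced item has the dot before a non-terminal).

GOTO = { [E → , . x )] }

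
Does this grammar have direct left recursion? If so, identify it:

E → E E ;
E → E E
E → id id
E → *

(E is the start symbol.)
Direct left recursion occurs when N → N α for some non-terminal N (the right-hand side begins with the left-hand side itself).

E → E E ;: LEFT RECURSIVE (starts with E)
E → E E: LEFT RECURSIVE (starts with E)
E → id id: starts with id
E → *: starts with '*'

The grammar has direct left recursion on: E.

Answer: Yes, E is left-recursive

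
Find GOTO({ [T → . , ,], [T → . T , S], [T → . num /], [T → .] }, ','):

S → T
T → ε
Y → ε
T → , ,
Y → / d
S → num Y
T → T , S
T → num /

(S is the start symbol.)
{ [T → , . ,] }

GOTO(I, ',') = CLOSURE({ [A → αX.β] : [A → α.Xβ] ∈ I, X = ',' })

Items with dot before ',', with the dot advanced:
  [T → . , ,] → [T → , . ,]
Closure adds nothing (no advanced item has the dot before a non-terminal).

GOTO = { [T → , . ,] }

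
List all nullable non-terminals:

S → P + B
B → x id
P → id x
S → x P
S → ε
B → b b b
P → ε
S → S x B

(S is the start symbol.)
ε-productions: S → ε, P → ε
So S, P are immediately nullable.
No further non-terminal can be added: every production for the remaining non-terminals contains a terminal or a non-nullable non-terminal.
Nullable = { 'P', 'S' }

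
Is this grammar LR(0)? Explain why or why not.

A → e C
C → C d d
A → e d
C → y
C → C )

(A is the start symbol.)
No. Shift-reduce conflict between [A → e C .] and [C → C . )]

A grammar is LR(0) if no state in the canonical LR(0) collection has:
  - both a shift item (dot before a terminal) and a complete item (shift-reduce conflict), or
  - two or more complete items (reduce-reduce conflict; the accept item [A' → A .] counts as a complete item here).

Augment with A' → A and build the canonical LR(0) collection (I0 = CLOSURE({[A' → . A]}), then GOTO on every symbol after a dot until no new states appear). It has 9 states:
  I0: { [A → . e C], [A → . e d], [A' → . A] }  — shift
  I1: { [A' → A .] }  — accept
  I2: { [A → e . C], [A → e . d], [C → . C )], [C → . C d d], [C → . y] }  — shift
  I3: { [A → e C .], [C → C . )], [C → C . d d] }  — shift, reduce
  I4: { [A → e d .] }  — reduce
  I5: { [C → y .] }  — reduce
  I6: { [C → C ) .] }  — reduce
  I7: { [C → C d . d] }  — shift
  I8: { [C → C d d .] }  — reduce

Conflict in state I3:
  Shift-reduce conflict between [A → e C .] and [C → C . )]
So the grammar is NOT LR(0).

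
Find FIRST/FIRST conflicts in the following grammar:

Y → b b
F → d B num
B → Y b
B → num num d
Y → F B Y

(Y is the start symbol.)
No FIRST/FIRST conflicts.

A FIRST/FIRST conflict occurs when two productions N → α and N → β for the same non-terminal have FIRST(α) ∩ FIRST(β) ≠ ∅ (with ε ∈ FIRST of a nullable right-hand side, so two nullable alternatives also conflict).

FIRST sets of the non-terminals at (or reachable through a nullable prefix from) the front of some alternative:
  FIRST(F) = { 'd' }
  FIRST(Y) = { 'b', 'd' }

Productions for Y:
  Y → b b: FIRST = { 'b' }
  Y → F B Y: FIRST = { 'd' }
Productions for B:
  B → Y b: FIRST = { 'b', 'd' }
  B → num num d: FIRST = { 'num' }
F has only one production, so no FIRST/FIRST conflict is possible there.

All alternatives of each non-terminal have pairwise disjoint FIRST sets.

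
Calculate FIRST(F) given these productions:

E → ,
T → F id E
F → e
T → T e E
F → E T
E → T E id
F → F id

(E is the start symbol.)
FIRST sets of the other non-terminals involved (by the same procedure, iterated to a fixed point):
  FIRST(E) = { ',', 'e' }

From F → e:
  - e is a terminal: add 'e' and stop
From F → E T:
  - E is a non-terminal: add FIRST(E) \ {ε} = { ',', 'e' }
    E is not nullable, so stop
From F → F id:
  - F is the symbol being defined: contributes nothing new
    F is not nullable, so stop

Collecting: FIRST(F) = { ',', 'e' }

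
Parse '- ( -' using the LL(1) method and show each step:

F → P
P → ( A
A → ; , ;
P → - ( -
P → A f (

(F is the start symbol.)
Stack is shown with the top on the left.

Stack    Input    Action
------------------------
F $      - ( - $  output F → P
P $      - ( - $  output P → - ( -
- ( - $  - ( - $  match '-'
( - $    ( - $    match '('
- $      - $      match '-'
$        $        accept

The string is accepted.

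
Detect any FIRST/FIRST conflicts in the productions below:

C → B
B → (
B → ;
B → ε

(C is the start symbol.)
No FIRST/FIRST conflicts.

A FIRST/FIRST conflict occurs when two productions N → α and N → β for the same non-terminal have FIRST(α) ∩ FIRST(β) ≠ ∅ (with ε ∈ FIRST of a nullable right-hand side, so two nullable alternatives also conflict).

Productions for B:
  B → (: FIRST = { '(' }
  B → ;: FIRST = { ';' }
  B → ε: FIRST = { ε }
C has only one production, so no FIRST/FIRST conflict is possible there.

All alternatives of each non-terminal have pairwise disjoint FIRST sets.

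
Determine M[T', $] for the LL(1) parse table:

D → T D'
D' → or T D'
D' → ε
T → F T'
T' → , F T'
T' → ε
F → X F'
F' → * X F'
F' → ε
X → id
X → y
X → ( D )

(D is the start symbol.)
T' → ε

To find M[T', $], we find productions for T' where $ is in the predict set (PREDICT(N → α) = (FIRST(α) \ {ε}) ∪ (FOLLOW(N) if α ⇒* ε)).

Relevant sets:
  FOLLOW(T') = { $, ')', 'or' }

T' → , F T': PREDICT = { ',' }
T' → ε: PREDICT = { $, ')', 'or' }
  $ is in predict set, so this production goes in M[T', $]

M[T', $] = T' → ε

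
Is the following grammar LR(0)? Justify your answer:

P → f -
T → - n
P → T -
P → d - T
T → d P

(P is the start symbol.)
A grammar is LR(0) if no state in the canonical LR(0) collection has:
  - both a shift item (dot before a terminal) and a complete item (shift-reduce conflict), or
  - two or more complete items (reduce-reduce conflict; the accept item [P' → P .] counts as a complete item here).

Augment with P' → P and build the canonical LR(0) collection (I0 = CLOSURE({[P' → . P]}), then GOTO on every symbol after a dot until no new states appear). It has 13 states:
  I0: { [P → . T -], [P → . d - T], [P → . f -], [P' → . P], [T → . - n], [T → . d P] }  — shift
  I1: { [T → - . n] }  — shift
  I2: { [P' → P .] }  — accept
  I3: { [P → T . -] }  — shift
  I4: { [P → . T -], [P → . d - T], [P → . f -], [P → d . - T], [T → . - n], [T → . d P], [T → d . P] }  — shift
  I5: { [P → f . -] }  — shift
  I6: { [P → f - .] }  — reduce
  I7: { [P → d - . T], [T → - . n], [T → . - n], [T → . d P] }  — shift
  I8: { [T → d P .] }  — reduce
  I9: { [P → d - T .] }  — reduce
  I10: { [P → . T -], [P → . d - T], [P → . f -], [T → . - n], [T → . d P], [T → d . P] }  — shift
  I11: { [T → - n .] }  — reduce
  I12: { [P → T - .] }  — reduce

Every state is either a pure shift/goto state or contains exactly one complete item and nothing to shift — no conflicts. The grammar is LR(0).

Answer: Yes, the grammar is LR(0)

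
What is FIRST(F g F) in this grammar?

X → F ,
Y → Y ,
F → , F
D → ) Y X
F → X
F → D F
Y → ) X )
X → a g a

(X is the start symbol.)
{ ')', ',', 'a' }

FIRST sets of the non-terminals involved (from the grammar, by fixed-point iteration):
  FIRST(F) = { ')', ',', 'a' }

To compute FIRST(F g F), process the symbols left to right:
Symbol F is a non-terminal. Add FIRST(F) \ {ε} = { ')', ',', 'a' }
F is not nullable (ε ∉ FIRST(F)), so stop here.
FIRST(F g F) = { ')', ',', 'a' }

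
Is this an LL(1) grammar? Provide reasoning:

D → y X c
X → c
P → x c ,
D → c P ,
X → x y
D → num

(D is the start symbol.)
A grammar is LL(1) if for each non-terminal N with multiple productions, the predict sets of those productions are pairwise disjoint, where PREDICT(N → α) = (FIRST(α) \ {ε}) ∪ (FOLLOW(N) if α ⇒* ε).

For D:
  PREDICT(D → y X c) = { 'y' }
  PREDICT(D → c P ',') = { 'c' }
  PREDICT(D → num) = { 'num' }
For X:
  PREDICT(X → c) = { 'c' }
  PREDICT(X → x y) = { 'x' }
P has a single production, so nothing to check there.

All predict sets are disjoint. The grammar IS LL(1).

Answer: Yes, the grammar is LL(1).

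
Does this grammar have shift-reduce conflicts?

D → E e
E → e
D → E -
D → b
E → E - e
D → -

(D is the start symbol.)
A shift-reduce conflict occurs when an LR(0) state has both:
  - a complete (reduce) item [A → α .] (dot at the end), and
  - a shift item [B → β . c γ] (dot before a terminal).

Augment with D' → D and build the canonical LR(0) collection (I0 = CLOSURE({[D' → . D]}), then GOTO on every symbol after a dot until no new states appear). It has 9 states:
  I0: { [D → . -], [D → . E -], [D → . E e], [D → . b], [D' → . D], [E → . E - e], [E → . e] }  — shift
  I1: { [D → - .] }  — reduce
  I2: { [D' → D .] }  — accept
  I3: { [D → E . -], [D → E . e], [E → E . - e] }  — shift
  I4: { [D → b .] }  — reduce
  I5: { [E → e .] }  — reduce
  I6: { [D → E - .], [E → E - . e] }  — shift, reduce
  I7: { [D → E e .] }  — reduce
  I8: { [E → E - e .] }  — reduce

I6 contains reduce item [D → E - .] and shift item [E → E - . e] — shift-reduce conflict.

Answer: Yes — I6: [D → E - .] vs [E → E - . e]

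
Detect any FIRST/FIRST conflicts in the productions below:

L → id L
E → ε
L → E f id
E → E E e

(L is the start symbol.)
A FIRST/FIRST conflict occurs when two productions N → α and N → β for the same non-terminal have FIRST(α) ∩ FIRST(β) ≠ ∅ (with ε ∈ FIRST of a nullable right-hand side, so two nullable alternatives also conflict).

FIRST sets of the non-terminals at (or reachable through a nullable prefix from) the front of some alternative:
  FIRST(E) = { 'e', ε }

Productions for L:
  L → id L: FIRST = { 'id' }
  L → E f id: FIRST = { 'e', 'f' }
Productions for E:
  E → ε: FIRST = { ε }
  E → E E e: FIRST = { 'e' }

All alternatives of each non-terminal have pairwise disjoint FIRST sets.

Answer: No FIRST/FIRST conflicts.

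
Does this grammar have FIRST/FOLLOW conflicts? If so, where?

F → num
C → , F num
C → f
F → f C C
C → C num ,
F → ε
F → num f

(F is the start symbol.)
Yes. F → num with FOLLOW(F) on { 'num' }; F → num f with FOLLOW(F) on { 'num' }

Nullable non-terminals: F.

F: nullable alternative(s) F → ε; FOLLOW(F) = { $, 'num' }
  F → num: FIRST \ {ε} = { 'num' } — overlaps FOLLOW(F) on { 'num' }: CONFLICT
  F → f C C: FIRST \ {ε} = { 'f' } — disjoint from FOLLOW(F)
  F → ε: FIRST \ {ε} = { } — this is the only nullable alternative, skip
  F → num f: FIRST \ {ε} = { 'num' } — overlaps FOLLOW(F) on { 'num' }: CONFLICT

C has no nullable alternative, so no FIRST/FOLLOW check is needed there.

So the grammar has 2 FIRST/FOLLOW conflicts (marked CONFLICT above).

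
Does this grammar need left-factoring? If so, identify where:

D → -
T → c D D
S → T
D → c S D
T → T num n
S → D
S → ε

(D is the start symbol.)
Left-factoring is needed when two productions for the same non-terminal
share a common prefix on the right-hand side.

Productions for D:
  D → -
  D → c S D
Productions for T:
  T → c D D
  T → T num n
Productions for S:
  S → T
  S → D
  S → ε

No common prefixes found.

Answer: No, left-factoring is not needed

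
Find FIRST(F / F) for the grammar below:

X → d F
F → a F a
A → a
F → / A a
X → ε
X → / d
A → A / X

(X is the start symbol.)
{ '/', 'a' }

FIRST sets of the non-terminals involved (from the grammar, by fixed-point iteration):
  FIRST(F) = { '/', 'a' }

To compute FIRST(F / F), process the symbols left to right:
Symbol F is a non-terminal. Add FIRST(F) \ {ε} = { '/', 'a' }
F is not nullable (ε ∉ FIRST(F)), so stop here.
FIRST(F / F) = { '/', 'a' }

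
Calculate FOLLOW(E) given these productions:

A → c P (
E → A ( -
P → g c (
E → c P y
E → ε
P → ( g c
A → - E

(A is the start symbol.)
{ $, '(' }

To compute FOLLOW(E), find every occurrence of E on a right-hand side N → α E β: add FIRST(β) \ {ε}, and if β is empty or nullable also add FOLLOW(N). Iterate to a fixed point.

In A → - E: E is at the end, add FOLLOW(A)

The FOLLOW sets referred to above (computed the same way, to a fixed point):
  FOLLOW(A) = { $, '(' }

Taking the union: FOLLOW(E) = { $, '(' }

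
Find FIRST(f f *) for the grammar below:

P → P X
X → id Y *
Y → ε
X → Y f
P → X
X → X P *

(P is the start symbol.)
To compute FIRST(f f *), process the symbols left to right:
Symbol f is a terminal. Add 'f' and stop.
FIRST(f f *) = { 'f' }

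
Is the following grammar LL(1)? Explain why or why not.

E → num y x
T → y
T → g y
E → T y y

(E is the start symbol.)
Yes, the grammar is LL(1).

Relevant sets:
  FIRST(T) = { 'g', 'y' }

For E:
  PREDICT(E → num y x) = { 'num' }
  PREDICT(E → T y y) = { 'g', 'y' }
For T:
  PREDICT(T → y) = { 'y' }
  PREDICT(T → g y) = { 'g' }

All predict sets are disjoint. The grammar IS LL(1).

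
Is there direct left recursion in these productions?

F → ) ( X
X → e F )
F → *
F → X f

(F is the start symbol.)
Direct left recursion occurs when N → N α for some non-terminal N (the right-hand side begins with the left-hand side itself).

F → ) ( X: starts with ')'
X → e F ): starts with e
F → *: starts with '*'
F → X f: starts with X

No direct left recursion found.

Answer: No direct left recursion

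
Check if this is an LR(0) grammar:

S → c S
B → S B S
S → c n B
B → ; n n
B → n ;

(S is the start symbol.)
Yes, the grammar is LR(0)

Augment with S' → S and build the canonical LR(0) collection (I0 = CLOSURE({[S' → . S]}), then GOTO on every symbol after a dot until no new states appear). It has 14 states:
  I0: { [S → . c S], [S → . c n B], [S' → . S] }  — shift
  I1: { [S' → S .] }  — accept
  I2: { [S → . c S], [S → . c n B], [S → c . S], [S → c . n B] }  — shift
  I3: { [S → c S .] }  — reduce
  I4: { [B → . ; n n], [B → . S B S], [B → . n ;], [S → . c S], [S → . c n B], [S → c n . B] }  — shift
  I5: { [B → ; . n n] }  — shift
  I6: { [S → c n B .] }  — reduce
  I7: { [B → . ; n n], [B → . S B S], [B → . n ;], [B → S . B S], [S → . c S], [S → . c n B] }  — shift
  I8: { [B → n . ;] }  — shift
  I9: { [B → n ; .] }  — reduce
  I10: { [B → S B . S], [S → . c S], [S → . c n B] }  — shift
  I11: { [B → S B S .] }  — reduce
  I12: { [B → ; n . n] }  — shift
  I13: { [B → ; n n .] }  — reduce

Every state is either a pure shift/goto state or contains exactly one complete item and nothing to shift — no conflicts. The grammar is LR(0).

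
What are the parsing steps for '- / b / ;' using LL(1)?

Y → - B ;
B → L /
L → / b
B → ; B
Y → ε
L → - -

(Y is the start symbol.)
LL(1) parsing maintains a stack (initially the start symbol over $) and the input. At each step: if the stack top is a terminal, match it against the current input token; if it is a non-terminal N, replace it with the RHS of M[N, lookahead] (the unique production whose predict set contains the lookahead).

Stack is shown with the top on the left.

Stack      Input        Action
------------------------------
Y $        - / b / ; $  output Y → - B ;
- B ; $    - / b / ; $  match '-'
B ; $      / b / ; $    output B → L /
L / ; $    / b / ; $    output L → / b
/ b / ; $  / b / ; $    match '/'
b / ; $    b / ; $      match 'b'
/ ; $      / ; $        match '/'
; $        ; $          match ';'
$          $            accept

The string is accepted.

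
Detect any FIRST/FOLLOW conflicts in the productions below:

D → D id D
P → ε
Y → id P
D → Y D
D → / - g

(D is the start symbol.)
No FIRST/FOLLOW conflicts.

A FIRST/FOLLOW conflict occurs when a non-terminal N has a nullable alternative N → β (β ⇒* ε) and another alternative N → α with FIRST(α) ∩ FOLLOW(N) ≠ ∅: on such a lookahead the parser cannot decide between expanding α and letting N vanish via β.

Nullable non-terminals: P.
P has a nullable alternative but only one production, so nothing to check.

D, Y have no nullable alternative, so no FIRST/FOLLOW check is needed there.

No FIRST/FOLLOW conflicts found.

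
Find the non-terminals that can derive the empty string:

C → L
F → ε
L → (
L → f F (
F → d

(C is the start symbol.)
{ 'F' }

A non-terminal is nullable if it can derive ε (the empty string): either it has an ε-production, or it has a production whose right-hand side consists entirely of nullable non-terminals.

ε-productions: F → ε
So F is immediately nullable.
No further non-terminal can be added: every production for the remaining non-terminals contains a terminal or a non-nullable non-terminal.
Nullable = { 'F' }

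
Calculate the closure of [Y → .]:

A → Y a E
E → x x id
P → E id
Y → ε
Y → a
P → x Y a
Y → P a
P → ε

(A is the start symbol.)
To compute CLOSURE, for each item [A → α.Bβ] where B is a non-terminal, add [B → .γ] for all productions B → γ; repeat for the newly added items until nothing changes.

Start with: [Y → .]
The dot is at the end, so nothing is added.

CLOSURE = { [Y → .] }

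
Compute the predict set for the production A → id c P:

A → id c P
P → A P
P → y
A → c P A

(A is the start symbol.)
{ 'id' }

PREDICT(A → id c P) = (FIRST(RHS) \ {ε}) ∪ (FOLLOW(A) if ε ∈ FIRST(RHS), i.e. RHS ⇒* ε)
FIRST(id c P) = { 'id' }
ε ∉ FIRST(id c P), so FOLLOW(A) is not added.
PREDICT(A → id c P) = { 'id' }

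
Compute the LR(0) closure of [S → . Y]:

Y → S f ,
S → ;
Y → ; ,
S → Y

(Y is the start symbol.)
{ [S → . ;], [S → . Y], [Y → . ; ,], [Y → . S f ,] }

Start with: [S → . Y]
  [S → . Y] has the dot before Y: add [Y → . S f ,], [Y → . ; ,]
  [Y → . S f ,] has the dot before S: add [S → . ;]
No further items can be added.

CLOSURE = { [S → . ;], [S → . Y], [Y → . ; ,], [Y → . S f ,] }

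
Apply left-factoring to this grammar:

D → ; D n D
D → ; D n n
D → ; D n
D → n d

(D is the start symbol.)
D → ; D n D'
D' → D
D' → n
D' → ε
D → n d

Left-factoring transforms A → αβ₁ | αβ₂ into A → αA' and A' → β₁ | β₂
(α is the longest common prefix among the alternatives). Repeat until
no nonterminal has two alternatives with a common prefix.

Round 1: D has alternatives sharing prefix '; D n'. Introduce D': D → ; D n D'
  Add: D' → D
  Add: D' → n
  Add: D' → ε

No remaining common prefixes — done.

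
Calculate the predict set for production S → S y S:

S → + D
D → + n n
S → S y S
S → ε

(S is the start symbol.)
{ '+', 'y' }

PREDICT(S → S y S) = (FIRST(RHS) \ {ε}) ∪ (FOLLOW(S) if ε ∈ FIRST(RHS), i.e. RHS ⇒* ε)
FIRST(S) = { '+', 'y', ε }
FIRST(S y S) = { '+', 'y' }
ε ∉ FIRST(S y S), so FOLLOW(S) is not added.
PREDICT(S → S y S) = { '+', 'y' }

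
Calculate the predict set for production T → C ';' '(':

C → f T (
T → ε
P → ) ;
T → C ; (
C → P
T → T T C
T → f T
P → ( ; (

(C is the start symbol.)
{ '(', ')', 'f' }

PREDICT(T → C ';' '(') = (FIRST(RHS) \ {ε}) ∪ (FOLLOW(T) if ε ∈ FIRST(RHS), i.e. RHS ⇒* ε)
FIRST(C) = { '(', ')', 'f' }
FIRST(C ';' '(') = { '(', ')', 'f' }
ε ∉ FIRST(C ';' '('), so FOLLOW(T) is not added.
PREDICT(T → C ';' '(') = { '(', ')', 'f' }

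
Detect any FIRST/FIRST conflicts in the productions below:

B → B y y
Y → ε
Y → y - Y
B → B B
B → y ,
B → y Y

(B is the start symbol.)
A FIRST/FIRST conflict occurs when two productions N → α and N → β for the same non-terminal have FIRST(α) ∩ FIRST(β) ≠ ∅ (with ε ∈ FIRST of a nullable right-hand side, so two nullable alternatives also conflict).

FIRST sets of the non-terminals at (or reachable through a nullable prefix from) the front of some alternative:
  FIRST(B) = { 'y' }

Productions for B:
  B → B y y: FIRST = { 'y' }
  B → B B: FIRST = { 'y' }
  B → y ,: FIRST = { 'y' }
  B → y Y: FIRST = { 'y' }
Productions for Y:
  Y → ε: FIRST = { ε }
  Y → y - Y: FIRST = { 'y' }

Conflict for B: B → B y y and B → B B
  Overlap: { 'y' }
Conflict for B: B → B y y and B → y ,
  Overlap: { 'y' }
Conflict for B: B → B y y and B → y Y
  Overlap: { 'y' }
Conflict for B: B → B B and B → y ,
  Overlap: { 'y' }
Conflict for B: B → B B and B → y Y
  Overlap: { 'y' }
Conflict for B: B → y , and B → y Y
  Overlap: { 'y' }

Answer: Yes. B → B y y / B → B B on { 'y' }; B → B y y / B → y ',' on { 'y' }; B → B y y / B → y Y on { 'y' }; B → B B / B → y ',' on { 'y' }; B → B B / B → y Y on { 'y' }; B → y ',' / B → y Y on { 'y' }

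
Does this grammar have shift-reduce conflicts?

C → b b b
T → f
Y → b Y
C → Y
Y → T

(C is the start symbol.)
Augment with C' → C and build the canonical LR(0) collection (I0 = CLOSURE({[C' → . C]}), then GOTO on every symbol after a dot until no new states appear). It has 10 states:
  I0: { [C → . Y], [C → . b b b], [C' → . C], [T → . f], [Y → . T], [Y → . b Y] }  — shift
  I1: { [C' → C .] }  — accept
  I2: { [Y → T .] }  — reduce
  I3: { [C → Y .] }  — reduce
  I4: { [C → b . b b], [T → . f], [Y → . T], [Y → . b Y], [Y → b . Y] }  — shift
  I5: { [T → f .] }  — reduce
  I6: { [Y → b Y .] }  — reduce
  I7: { [C → b b . b], [T → . f], [Y → . T], [Y → . b Y], [Y → b . Y] }  — shift
  I8: { [C → b b b .], [T → . f], [Y → . T], [Y → . b Y], [Y → b . Y] }  — shift, reduce
  I9: { [T → . f], [Y → . T], [Y → . b Y], [Y → b . Y] }  — shift

I8 contains reduce item [C → b b b .] and shift items [T → . f], [Y → . b Y] — shift-reduce conflict.

Answer: Yes — I8: [C → b b b .] vs [T → . f]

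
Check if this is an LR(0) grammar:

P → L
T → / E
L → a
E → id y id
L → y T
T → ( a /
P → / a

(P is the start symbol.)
Yes, the grammar is LR(0)

A grammar is LR(0) if no state in the canonical LR(0) collection has:
  - both a shift item (dot before a terminal) and a complete item (shift-reduce conflict), or
  - two or more complete items (reduce-reduce conflict; the accept item [P' → P .] counts as a complete item here).

Augment with P' → P and build the canonical LR(0) collection (I0 = CLOSURE({[P' → . P]}), then GOTO on every symbol after a dot until no new states appear). It has 16 states:
  I0: { [L → . a], [L → . y T], [P → . / a], [P → . L], [P' → . P] }  — shift
  I1: { [P → / . a] }  — shift
  I2: { [P → L .] }  — reduce
  I3: { [P' → P .] }  — accept
  I4: { [L → a .] }  — reduce
  I5: { [L → y . T], [T → . ( a /], [T → . / E] }  — shift
  I6: { [T → ( . a /] }  — shift
  I7: { [E → . id y id], [T → / . E] }  — shift
  I8: { [L → y T .] }  — reduce
  I9: { [T → / E .] }  — reduce
  I10: { [E → id . y id] }  — shift
  I11: { [E → id y . id] }  — shift
  I12: { [E → id y id .] }  — reduce
  I13: { [T → ( a . /] }  — shift
  I14: { [T → ( a / .] }  — reduce
  I15: { [P → / a .] }  — reduce

Every state is either a pure shift/goto state or contains exactly one complete item and nothing to shift — no conflicts. The grammar is LR(0).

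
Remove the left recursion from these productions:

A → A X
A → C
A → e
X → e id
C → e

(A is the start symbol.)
A is directly left-recursive. The standard transformation for
  A → A α₁ | ... | A α_m | β₁ | ... | β_n
is
  A  → β₁ A' | ... | β_n A'
  A' → α₁ A' | ... | α_m A' | ε

A → C becomes A → C A'
A → e becomes A → e A'
A → A X becomes A' → X A'
Add A' → ε

Productions for other non-terminals are unchanged:
  X → e id
  C → e

Resulting grammar:
A → C A'
A → e A'
A' → X A'
A' → ε
X → e id
C → e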